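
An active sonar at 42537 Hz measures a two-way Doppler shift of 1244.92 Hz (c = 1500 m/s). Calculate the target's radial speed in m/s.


21.95 m/s


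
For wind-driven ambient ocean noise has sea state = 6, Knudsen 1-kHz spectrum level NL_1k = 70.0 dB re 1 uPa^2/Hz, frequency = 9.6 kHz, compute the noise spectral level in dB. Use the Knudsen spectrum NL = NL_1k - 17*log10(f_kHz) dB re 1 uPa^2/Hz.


NL = NL_1k - 17*log10(f_kHz) = 70.0 - 17*log10(9.6) = 70.0 - (16.7) = 53.3

53.3 dB


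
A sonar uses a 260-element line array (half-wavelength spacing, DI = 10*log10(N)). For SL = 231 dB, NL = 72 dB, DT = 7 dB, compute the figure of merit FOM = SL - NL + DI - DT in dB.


Step 1: DI = 10*log10(260) = 24.15 dB
Step 2: FOM = SL - NL + DI - DT = 231 - 72 + 24.15 - 7 = 176.15

176.15 dB


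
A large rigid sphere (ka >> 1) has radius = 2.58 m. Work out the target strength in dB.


TS = 10*log10(2.58^2 / 4) = 10*log10(1.6641) = 2.21

2.21 dB


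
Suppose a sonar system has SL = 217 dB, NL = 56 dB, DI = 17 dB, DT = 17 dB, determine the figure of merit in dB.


FOM = SL - NL + DI - DT = 217 - 56 + 17 - 17 = 161

161 dB


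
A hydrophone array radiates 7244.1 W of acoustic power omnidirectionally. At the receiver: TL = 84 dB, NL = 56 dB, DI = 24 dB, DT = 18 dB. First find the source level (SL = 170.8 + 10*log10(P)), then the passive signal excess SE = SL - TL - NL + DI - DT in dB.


Step 1: SL = 170.8 + 10*log10(7244.1) = 209.4 dB
Step 2: SE = SL - TL - NL + DI - DT = 209.4 - 84 - 56 + 24 - 18 = 75.4

75.4 dB


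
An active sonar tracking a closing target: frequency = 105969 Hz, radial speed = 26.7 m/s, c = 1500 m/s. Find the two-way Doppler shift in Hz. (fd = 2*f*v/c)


fd = 2*f*v/c = 2 * 105969 * 26.7 / 1500 = 3772.5

3772.5 Hz


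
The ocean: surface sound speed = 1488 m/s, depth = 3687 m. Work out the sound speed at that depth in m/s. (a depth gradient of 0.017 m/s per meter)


c = 1488 + 0.017 * 3687 = 1550.679

1550.679 m/s


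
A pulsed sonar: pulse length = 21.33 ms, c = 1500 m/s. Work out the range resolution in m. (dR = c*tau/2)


15.9975 m


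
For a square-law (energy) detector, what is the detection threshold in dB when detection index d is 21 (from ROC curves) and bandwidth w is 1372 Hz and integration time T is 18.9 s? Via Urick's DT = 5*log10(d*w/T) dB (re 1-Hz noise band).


DT = 5*log10(d*w/T) = 5*log10(21 * 1372 / 18.9) = 5*log10(1524.44) = 15.92

15.92 dB


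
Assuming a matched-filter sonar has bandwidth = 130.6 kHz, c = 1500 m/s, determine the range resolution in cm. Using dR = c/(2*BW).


dR = c/(2*BW) = 1500 / (2 * 130.6e3) = 0.0057 m = 0.57 cm

0.57 cm


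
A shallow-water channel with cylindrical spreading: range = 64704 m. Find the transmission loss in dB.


48.11 dB


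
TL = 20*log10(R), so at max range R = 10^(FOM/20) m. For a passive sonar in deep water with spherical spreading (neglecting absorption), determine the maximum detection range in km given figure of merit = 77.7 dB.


At max range FOM = TL, so 20*log10(R) = 77.7
R = 10^(77.7/20) = 7673.61 m = 7.67 km

7.67 km


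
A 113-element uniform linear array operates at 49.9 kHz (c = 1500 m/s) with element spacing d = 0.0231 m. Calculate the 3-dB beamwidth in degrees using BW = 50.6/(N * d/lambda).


0.58 deg


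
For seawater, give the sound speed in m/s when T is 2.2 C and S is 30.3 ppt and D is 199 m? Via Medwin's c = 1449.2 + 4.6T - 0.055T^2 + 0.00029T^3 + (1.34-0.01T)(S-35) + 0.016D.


1456.05 m/s


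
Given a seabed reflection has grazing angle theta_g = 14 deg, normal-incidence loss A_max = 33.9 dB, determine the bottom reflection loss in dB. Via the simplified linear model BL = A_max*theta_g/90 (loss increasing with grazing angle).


BL = A_max * theta_g / 90 = 33.9 * 14 / 90 = 5.27

5.27 dB


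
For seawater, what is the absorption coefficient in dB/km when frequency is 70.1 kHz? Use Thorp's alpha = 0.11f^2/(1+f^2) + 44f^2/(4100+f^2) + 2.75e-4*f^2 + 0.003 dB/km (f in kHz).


f^2 = 4914.01
alpha = 0.11*4914.01/(1+4914.01) + 44*4914.01/(4100+4914.01) + 2.75e-4*4914.01 + 0.003 = 25.451

25.451 dB/km


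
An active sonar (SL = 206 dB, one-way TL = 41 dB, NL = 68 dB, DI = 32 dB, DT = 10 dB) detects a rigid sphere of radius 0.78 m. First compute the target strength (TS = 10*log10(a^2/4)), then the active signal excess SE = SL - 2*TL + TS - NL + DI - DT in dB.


Step 1: TS = 10*log10(0.78^2/4) = -8.18 dB
Step 2: SE = SL - 2*TL + TS - NL + DI - DT = 206 - 2*41 + (-8.18) - 68 + 32 - 10 = 69.82

69.82 dB


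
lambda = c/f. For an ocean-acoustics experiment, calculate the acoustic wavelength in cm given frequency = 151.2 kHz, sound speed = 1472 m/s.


lambda = c/f = 1472 / 151200 = 0.0097 m = 0.97 cm

0.97 cm


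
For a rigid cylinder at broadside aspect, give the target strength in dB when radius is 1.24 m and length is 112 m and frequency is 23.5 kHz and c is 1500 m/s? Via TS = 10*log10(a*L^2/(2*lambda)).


lambda = 1500/23500 = 0.06383 m
TS = 10*log10(1.24*112^2/(2*0.06383)) = 50.86

50.86 dB


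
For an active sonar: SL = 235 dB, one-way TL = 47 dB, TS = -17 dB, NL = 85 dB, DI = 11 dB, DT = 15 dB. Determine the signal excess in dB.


SE = SL - 2*TL + TS - NL + DI - DT = 235 - 2*47 + (-17) - 85 + 11 - 15 = 35

35 dB


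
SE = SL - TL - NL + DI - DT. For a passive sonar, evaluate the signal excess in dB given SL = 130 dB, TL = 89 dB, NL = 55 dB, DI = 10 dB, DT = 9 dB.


SE = SL - TL - NL + DI - DT = 130 - 89 - 55 + 10 - 9 = -13

-13 dB


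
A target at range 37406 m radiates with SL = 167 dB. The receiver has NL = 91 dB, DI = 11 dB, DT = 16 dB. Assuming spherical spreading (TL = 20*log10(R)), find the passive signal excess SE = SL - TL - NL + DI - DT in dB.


Step 1: TL = 20*log10(37406) = 91.46 dB
Step 2: SE = 167 - 91.46 - 91 + 11 - 16 = -20.46

-20.46 dB


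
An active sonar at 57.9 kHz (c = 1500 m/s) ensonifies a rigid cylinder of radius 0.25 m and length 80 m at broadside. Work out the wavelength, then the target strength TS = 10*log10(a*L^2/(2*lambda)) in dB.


Step 1: lambda = c/f = 1500/57900 = 0.02591 m
Step 2: TS = 10*log10(a*L^2/(2*lambda)) = 10*log10(0.25*80^2/(2*0.02591)) = 44.9

44.9 dB


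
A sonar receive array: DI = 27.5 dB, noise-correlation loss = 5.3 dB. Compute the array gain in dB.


AG = DI - L_corr = 27.5 - 5.3 = 22.2

22.2 dB


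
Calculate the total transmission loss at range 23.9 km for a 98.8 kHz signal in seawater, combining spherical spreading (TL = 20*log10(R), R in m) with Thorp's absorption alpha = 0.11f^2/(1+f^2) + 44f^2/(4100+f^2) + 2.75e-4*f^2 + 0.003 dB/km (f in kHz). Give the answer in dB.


894.98 dB


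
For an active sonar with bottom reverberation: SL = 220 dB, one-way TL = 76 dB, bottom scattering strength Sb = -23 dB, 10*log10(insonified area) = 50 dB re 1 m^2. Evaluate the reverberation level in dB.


RL = SL - 2*TL + Sb + 10*log10(A) = 220 - 2*76 + (-23) + 50 = 95

95 dB


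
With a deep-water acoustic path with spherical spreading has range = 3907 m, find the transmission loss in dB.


TL = 20*log10(3907) = 71.84

71.84 dB


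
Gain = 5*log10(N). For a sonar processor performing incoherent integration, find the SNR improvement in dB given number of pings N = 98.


Gain = 5*log10(98) = 9.96

9.96 dB


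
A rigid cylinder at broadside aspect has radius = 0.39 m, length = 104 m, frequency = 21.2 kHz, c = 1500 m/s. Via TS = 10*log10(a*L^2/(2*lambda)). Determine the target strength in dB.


44.74 dB


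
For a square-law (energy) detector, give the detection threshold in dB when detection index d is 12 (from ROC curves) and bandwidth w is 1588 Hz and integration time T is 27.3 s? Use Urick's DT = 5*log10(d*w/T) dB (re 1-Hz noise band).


DT = 5*log10(d*w/T) = 5*log10(12 * 1588 / 27.3) = 5*log10(698.02) = 14.22

14.22 dB


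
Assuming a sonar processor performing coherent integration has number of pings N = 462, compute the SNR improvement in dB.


Gain = 10*log10(462) = 26.65

26.65 dB


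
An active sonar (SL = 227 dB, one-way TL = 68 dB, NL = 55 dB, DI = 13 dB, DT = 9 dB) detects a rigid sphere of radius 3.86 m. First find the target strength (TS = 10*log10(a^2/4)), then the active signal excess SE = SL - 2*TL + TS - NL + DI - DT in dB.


Step 1: TS = 10*log10(3.86^2/4) = 5.71 dB
Step 2: SE = SL - 2*TL + TS - NL + DI - DT = 227 - 2*68 + (5.71) - 55 + 13 - 9 = 45.71

45.71 dB


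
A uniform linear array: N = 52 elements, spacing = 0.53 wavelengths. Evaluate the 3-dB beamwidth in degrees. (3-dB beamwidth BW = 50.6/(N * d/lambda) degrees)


BW = 50.6 / (52 * 0.53) = 50.6 / 27.56 = 1.84

1.84 deg


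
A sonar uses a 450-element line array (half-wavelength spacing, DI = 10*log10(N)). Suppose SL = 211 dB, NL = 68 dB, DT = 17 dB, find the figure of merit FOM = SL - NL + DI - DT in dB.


152.53 dB


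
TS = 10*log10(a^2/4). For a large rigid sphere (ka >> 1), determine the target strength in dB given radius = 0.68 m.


TS = 10*log10(0.68^2 / 4) = 10*log10(0.1156) = -9.37

-9.37 dB


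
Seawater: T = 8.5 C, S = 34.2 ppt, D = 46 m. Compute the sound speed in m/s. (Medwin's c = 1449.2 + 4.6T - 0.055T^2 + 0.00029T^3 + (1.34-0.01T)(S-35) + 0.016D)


c = 1449.2 + 4.6*8.5 - 0.055*8.5^2 + 0.00029*8.5^3 + (1.34 - 0.01*8.5)*(34.2 - 35) + 0.016*46 = 1484.24

1484.24 m/s


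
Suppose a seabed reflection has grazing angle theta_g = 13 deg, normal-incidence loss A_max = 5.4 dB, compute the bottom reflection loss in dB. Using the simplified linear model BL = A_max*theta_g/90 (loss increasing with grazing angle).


BL = A_max * theta_g / 90 = 5.4 * 13 / 90 = 0.78

0.78 dB


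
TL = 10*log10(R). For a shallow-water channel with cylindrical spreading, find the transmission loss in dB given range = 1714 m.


TL = 10*log10(1714) = 32.34

32.34 dB


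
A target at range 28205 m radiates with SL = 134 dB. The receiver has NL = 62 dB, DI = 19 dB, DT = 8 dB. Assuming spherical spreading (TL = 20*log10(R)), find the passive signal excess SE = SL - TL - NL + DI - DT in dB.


Step 1: TL = 20*log10(28205) = 89.01 dB
Step 2: SE = 134 - 89.01 - 62 + 19 - 8 = -6.01

-6.01 dB


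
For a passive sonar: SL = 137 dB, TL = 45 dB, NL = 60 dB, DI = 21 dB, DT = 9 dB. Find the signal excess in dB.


44 dB


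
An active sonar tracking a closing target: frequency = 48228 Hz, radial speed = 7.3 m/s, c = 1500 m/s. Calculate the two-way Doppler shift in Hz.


469.42 Hz


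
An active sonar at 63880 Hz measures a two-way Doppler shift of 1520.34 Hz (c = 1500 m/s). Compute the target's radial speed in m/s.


17.85 m/s


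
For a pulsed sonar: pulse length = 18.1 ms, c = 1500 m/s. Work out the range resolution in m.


13.575 m


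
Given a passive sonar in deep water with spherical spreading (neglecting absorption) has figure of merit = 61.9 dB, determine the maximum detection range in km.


At max range FOM = TL, so 20*log10(R) = 61.9
R = 10^(61.9/20) = 1244.51 m = 1.24 km

1.24 km


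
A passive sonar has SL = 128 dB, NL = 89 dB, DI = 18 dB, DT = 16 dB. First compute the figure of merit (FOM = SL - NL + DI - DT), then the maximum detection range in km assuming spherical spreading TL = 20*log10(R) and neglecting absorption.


Step 1: FOM = SL - NL + DI - DT = 128 - 89 + 18 - 16 = 41 dB
Step 2: at max range FOM = TL = 20*log10(R), so R = 10^(41/20) = 112.2 m = 0.11 km

0.11 km


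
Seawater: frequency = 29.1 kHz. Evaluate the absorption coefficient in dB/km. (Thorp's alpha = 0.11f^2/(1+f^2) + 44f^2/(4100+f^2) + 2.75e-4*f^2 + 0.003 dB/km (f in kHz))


7.878 dB/km


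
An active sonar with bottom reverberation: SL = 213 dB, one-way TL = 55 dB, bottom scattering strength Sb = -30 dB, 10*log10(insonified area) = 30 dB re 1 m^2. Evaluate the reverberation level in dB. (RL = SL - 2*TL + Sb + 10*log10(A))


103 dB


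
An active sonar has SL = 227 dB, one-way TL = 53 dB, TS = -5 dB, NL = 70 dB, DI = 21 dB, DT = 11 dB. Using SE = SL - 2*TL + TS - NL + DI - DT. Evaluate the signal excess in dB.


SE = SL - 2*TL + TS - NL + DI - DT = 227 - 2*53 + (-5) - 70 + 21 - 11 = 56

56 dB


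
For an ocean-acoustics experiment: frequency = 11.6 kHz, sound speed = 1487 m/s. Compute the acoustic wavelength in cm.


lambda = c/f = 1487 / 11600 = 0.1282 m = 12.82 cm

12.82 cm


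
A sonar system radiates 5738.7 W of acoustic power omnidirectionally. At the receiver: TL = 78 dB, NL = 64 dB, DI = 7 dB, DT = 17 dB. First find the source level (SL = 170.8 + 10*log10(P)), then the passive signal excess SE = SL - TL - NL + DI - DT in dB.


Step 1: SL = 170.8 + 10*log10(5738.7) = 208.39 dB
Step 2: SE = SL - TL - NL + DI - DT = 208.39 - 78 - 64 + 7 - 17 = 56.39

56.39 dB


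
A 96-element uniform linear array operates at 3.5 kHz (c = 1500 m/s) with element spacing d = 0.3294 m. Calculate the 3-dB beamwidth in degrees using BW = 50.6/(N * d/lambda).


Step 1: lambda = 1500/3500 = 0.42857 m
Step 2: d/lambda = 0.3294/0.42857 = 0.7686
Step 3: BW = 50.6/(N * d/lambda) = 50.6/(96 * 0.7686) = 0.69

0.69 deg


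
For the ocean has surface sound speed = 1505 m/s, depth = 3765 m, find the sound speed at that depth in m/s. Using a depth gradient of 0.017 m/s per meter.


c = 1505 + 0.017 * 3765 = 1569.005

1569.005 m/s


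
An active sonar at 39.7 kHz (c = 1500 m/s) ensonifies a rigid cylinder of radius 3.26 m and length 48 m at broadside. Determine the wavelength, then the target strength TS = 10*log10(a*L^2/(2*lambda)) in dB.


Step 1: lambda = c/f = 1500/39700 = 0.03778 m
Step 2: TS = 10*log10(a*L^2/(2*lambda)) = 10*log10(3.26*48^2/(2*0.03778)) = 49.97

49.97 dB


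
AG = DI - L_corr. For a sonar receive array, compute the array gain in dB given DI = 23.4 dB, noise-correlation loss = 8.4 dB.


AG = DI - L_corr = 23.4 - 8.4 = 15.0

15.0 dB


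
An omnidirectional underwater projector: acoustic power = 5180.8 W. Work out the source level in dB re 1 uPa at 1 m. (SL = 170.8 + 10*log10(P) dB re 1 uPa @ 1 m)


207.94 dB


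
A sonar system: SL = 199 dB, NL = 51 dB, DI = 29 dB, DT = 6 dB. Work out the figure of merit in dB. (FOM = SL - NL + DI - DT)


FOM = SL - NL + DI - DT = 199 - 51 + 29 - 6 = 171

171 dB


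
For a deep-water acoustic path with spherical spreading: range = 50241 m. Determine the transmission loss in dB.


TL = 20*log10(50241) = 94.02

94.02 dB


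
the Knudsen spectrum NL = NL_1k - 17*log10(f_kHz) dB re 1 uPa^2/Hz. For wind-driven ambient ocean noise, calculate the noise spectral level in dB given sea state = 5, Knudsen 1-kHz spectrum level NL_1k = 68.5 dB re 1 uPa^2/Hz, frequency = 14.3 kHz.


NL = NL_1k - 17*log10(f_kHz) = 68.5 - 17*log10(14.3) = 68.5 - (19.64) = 48.86

48.86 dB


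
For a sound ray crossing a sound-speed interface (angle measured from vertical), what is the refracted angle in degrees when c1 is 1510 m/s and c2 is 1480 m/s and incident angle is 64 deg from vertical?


sin(theta2) = (c2/c1)*sin(theta1) = (1480/1510)*sin(64 deg) = 0.88094
theta2 = arcsin(0.88094) = 61.76

61.76 deg


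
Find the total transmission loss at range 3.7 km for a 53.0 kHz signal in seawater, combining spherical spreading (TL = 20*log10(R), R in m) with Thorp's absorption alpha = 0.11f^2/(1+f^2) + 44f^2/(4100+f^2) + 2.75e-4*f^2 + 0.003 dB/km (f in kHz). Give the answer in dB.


Step 1 (Thorp): alpha = 0.11*2809.0/(1+2809.0) + 44*2809.0/(4100+2809.0) + 2.75e-4*2809.0 + 0.003 = 18.7746 dB/km
Step 2: TL_spread = 20*log10(3700) = 71.36 dB
Step 3: TL_abs = alpha*R = 18.7746 * 3.7 = 69.47 dB
Step 4: TL_total = 71.36 + 69.47 = 140.83

140.83 dB


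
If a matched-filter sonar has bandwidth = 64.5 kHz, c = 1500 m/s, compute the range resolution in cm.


dR = c/(2*BW) = 1500 / (2 * 64.5e3) = 0.0116 m = 1.16 cm

1.16 cm


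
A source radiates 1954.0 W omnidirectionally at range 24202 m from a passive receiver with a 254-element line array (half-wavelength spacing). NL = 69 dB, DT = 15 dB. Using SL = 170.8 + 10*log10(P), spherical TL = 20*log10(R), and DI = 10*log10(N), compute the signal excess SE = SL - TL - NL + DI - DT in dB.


56.08 dB


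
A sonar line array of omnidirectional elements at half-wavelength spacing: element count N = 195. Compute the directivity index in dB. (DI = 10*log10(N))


22.9 dB


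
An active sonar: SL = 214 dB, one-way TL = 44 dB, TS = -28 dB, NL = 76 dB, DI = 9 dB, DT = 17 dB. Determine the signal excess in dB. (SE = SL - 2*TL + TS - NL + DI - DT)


14 dB


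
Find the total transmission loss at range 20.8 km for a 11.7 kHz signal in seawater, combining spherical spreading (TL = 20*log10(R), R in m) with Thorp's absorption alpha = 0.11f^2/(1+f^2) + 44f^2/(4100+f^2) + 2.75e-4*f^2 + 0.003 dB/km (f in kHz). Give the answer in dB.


119.05 dB


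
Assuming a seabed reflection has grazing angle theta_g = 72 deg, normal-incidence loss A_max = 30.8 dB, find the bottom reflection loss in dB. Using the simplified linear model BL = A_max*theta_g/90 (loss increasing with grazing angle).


BL = A_max * theta_g / 90 = 30.8 * 72 / 90 = 24.64

24.64 dB


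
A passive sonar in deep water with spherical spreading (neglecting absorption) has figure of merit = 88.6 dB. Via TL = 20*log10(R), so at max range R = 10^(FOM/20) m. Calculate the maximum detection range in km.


At max range FOM = TL, so 20*log10(R) = 88.6
R = 10^(88.6/20) = 26915.35 m = 26.92 km

26.92 km


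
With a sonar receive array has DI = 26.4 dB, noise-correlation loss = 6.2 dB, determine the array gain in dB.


20.2 dB


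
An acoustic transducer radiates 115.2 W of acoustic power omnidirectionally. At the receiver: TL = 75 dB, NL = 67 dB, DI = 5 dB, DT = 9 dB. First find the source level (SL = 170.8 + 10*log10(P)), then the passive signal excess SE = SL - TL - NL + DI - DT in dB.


Step 1: SL = 170.8 + 10*log10(115.2) = 191.41 dB
Step 2: SE = SL - TL - NL + DI - DT = 191.41 - 75 - 67 + 5 - 9 = 45.41

45.41 dB


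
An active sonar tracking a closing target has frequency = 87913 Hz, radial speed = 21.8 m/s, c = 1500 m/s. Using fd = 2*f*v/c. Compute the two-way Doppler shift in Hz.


fd = 2*f*v/c = 2 * 87913 * 21.8 / 1500 = 2555.34

2555.34 Hz


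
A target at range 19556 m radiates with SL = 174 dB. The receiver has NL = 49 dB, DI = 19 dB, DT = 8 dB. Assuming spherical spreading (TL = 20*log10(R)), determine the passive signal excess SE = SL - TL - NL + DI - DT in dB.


Step 1: TL = 20*log10(19556) = 85.83 dB
Step 2: SE = 174 - 85.83 - 49 + 19 - 8 = 50.17

50.17 dB


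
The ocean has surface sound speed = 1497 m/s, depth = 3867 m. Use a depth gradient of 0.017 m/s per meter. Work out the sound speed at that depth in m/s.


1562.739 m/s


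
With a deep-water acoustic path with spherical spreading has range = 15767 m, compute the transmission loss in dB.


83.95 dB


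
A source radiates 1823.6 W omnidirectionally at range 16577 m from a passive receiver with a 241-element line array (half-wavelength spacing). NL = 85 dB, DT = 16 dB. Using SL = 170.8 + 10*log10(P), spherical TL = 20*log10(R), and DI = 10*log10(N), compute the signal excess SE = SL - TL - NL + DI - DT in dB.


41.84 dB


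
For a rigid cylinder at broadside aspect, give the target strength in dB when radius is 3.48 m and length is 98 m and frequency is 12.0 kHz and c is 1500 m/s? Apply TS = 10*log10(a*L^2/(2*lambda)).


51.26 dB


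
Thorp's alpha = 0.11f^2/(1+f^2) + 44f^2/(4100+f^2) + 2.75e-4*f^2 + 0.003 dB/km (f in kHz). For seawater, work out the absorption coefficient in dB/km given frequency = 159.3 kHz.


44.971 dB/km


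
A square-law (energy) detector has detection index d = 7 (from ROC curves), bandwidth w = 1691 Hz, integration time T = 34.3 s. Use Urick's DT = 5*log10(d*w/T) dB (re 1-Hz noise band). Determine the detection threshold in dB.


12.69 dB


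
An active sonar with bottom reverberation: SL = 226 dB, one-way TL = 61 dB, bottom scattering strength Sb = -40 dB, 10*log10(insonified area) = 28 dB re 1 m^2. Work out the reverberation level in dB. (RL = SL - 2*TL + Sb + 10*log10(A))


RL = SL - 2*TL + Sb + 10*log10(A) = 226 - 2*61 + (-40) + 28 = 92

92 dB


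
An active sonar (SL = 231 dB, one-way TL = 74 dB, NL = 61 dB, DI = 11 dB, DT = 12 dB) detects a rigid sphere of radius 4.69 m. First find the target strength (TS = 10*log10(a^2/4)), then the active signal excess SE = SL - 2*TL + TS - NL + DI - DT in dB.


Step 1: TS = 10*log10(4.69^2/4) = 7.4 dB
Step 2: SE = SL - 2*TL + TS - NL + DI - DT = 231 - 2*74 + (7.4) - 61 + 11 - 12 = 28.4

28.4 dB


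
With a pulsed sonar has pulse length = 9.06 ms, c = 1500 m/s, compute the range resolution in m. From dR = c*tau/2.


dR = c*tau/2 = 1500 * 9.06e-3 / 2 = 6.795

6.795 m


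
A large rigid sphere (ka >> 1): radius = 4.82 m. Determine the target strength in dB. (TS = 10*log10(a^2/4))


TS = 10*log10(4.82^2 / 4) = 10*log10(5.8081) = 7.64

7.64 dB


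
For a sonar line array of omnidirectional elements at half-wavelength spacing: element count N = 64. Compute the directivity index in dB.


DI = 10*log10(64) = 18.06

18.06 dB


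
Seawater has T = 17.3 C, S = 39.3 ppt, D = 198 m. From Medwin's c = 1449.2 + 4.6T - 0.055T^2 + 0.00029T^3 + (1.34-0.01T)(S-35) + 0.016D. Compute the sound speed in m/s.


1522.01 m/s


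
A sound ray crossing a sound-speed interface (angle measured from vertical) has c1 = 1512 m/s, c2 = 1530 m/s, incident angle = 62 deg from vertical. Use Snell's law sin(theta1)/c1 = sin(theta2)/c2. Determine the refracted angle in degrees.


sin(theta2) = (c2/c1)*sin(theta1) = (1530/1512)*sin(62 deg) = 0.89346
theta2 = arcsin(0.89346) = 63.31

63.31 deg


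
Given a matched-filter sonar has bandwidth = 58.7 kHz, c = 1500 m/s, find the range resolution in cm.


dR = c/(2*BW) = 1500 / (2 * 58.7e3) = 0.0128 m = 1.28 cm

1.28 cm


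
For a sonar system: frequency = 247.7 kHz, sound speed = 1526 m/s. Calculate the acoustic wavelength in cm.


lambda = c/f = 1526 / 247700 = 0.0062 m = 0.62 cm

0.62 cm


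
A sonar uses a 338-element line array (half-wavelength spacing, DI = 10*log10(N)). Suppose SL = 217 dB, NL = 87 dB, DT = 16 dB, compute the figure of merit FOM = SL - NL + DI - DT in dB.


Step 1: DI = 10*log10(338) = 25.29 dB
Step 2: FOM = SL - NL + DI - DT = 217 - 87 + 25.29 - 16 = 139.29

139.29 dB


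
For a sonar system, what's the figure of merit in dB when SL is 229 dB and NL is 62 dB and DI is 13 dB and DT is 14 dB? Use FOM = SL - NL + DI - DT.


FOM = SL - NL + DI - DT = 229 - 62 + 13 - 14 = 166

166 dB


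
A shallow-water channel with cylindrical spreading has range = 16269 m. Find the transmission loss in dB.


TL = 10*log10(16269) = 42.11

42.11 dB


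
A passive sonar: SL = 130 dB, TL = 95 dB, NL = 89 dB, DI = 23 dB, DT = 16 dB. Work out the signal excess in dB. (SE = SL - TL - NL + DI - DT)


SE = SL - TL - NL + DI - DT = 130 - 95 - 89 + 23 - 16 = -47

-47 dB


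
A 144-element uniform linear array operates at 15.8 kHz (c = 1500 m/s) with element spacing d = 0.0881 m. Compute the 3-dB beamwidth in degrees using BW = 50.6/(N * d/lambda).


Step 1: lambda = 1500/15800 = 0.09494 m
Step 2: d/lambda = 0.0881/0.09494 = 0.928
Step 3: BW = 50.6/(N * d/lambda) = 50.6/(144 * 0.928) = 0.38

0.38 deg


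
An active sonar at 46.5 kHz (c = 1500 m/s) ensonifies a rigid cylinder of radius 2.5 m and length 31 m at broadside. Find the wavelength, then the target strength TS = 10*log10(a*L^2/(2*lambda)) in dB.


Step 1: lambda = c/f = 1500/46500 = 0.03226 m
Step 2: TS = 10*log10(a*L^2/(2*lambda)) = 10*log10(2.5*31^2/(2*0.03226)) = 45.71

45.71 dB


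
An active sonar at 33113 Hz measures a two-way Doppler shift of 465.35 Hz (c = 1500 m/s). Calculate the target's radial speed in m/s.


From fd = 2*f*v/c, v = c*fd/(2*f) = 1500 * 465.35 / (2*33113) = 10.54

10.54 m/s


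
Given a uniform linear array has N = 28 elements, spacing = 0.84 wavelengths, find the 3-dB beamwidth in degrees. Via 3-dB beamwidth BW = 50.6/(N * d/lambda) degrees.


2.15 deg


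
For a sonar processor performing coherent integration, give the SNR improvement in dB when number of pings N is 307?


Gain = 10*log10(307) = 24.87

24.87 dB


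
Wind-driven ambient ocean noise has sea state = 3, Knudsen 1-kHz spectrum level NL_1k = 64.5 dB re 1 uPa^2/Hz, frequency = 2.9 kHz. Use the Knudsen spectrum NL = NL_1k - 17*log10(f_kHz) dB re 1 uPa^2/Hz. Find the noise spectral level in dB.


NL = NL_1k - 17*log10(f_kHz) = 64.5 - 17*log10(2.9) = 64.5 - (7.86) = 56.64

56.64 dB


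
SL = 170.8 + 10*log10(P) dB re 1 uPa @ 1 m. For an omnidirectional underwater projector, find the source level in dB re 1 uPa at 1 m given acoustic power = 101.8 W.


SL = 170.8 + 10*log10(101.8) = 170.8 + 20.08 = 190.88

190.88 dB


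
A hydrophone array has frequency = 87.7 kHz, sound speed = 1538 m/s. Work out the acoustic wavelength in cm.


1.75 cm


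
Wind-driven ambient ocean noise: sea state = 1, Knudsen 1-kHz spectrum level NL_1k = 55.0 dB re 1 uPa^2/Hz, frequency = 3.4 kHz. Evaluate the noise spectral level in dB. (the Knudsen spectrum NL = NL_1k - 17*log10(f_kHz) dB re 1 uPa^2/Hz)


NL = NL_1k - 17*log10(f_kHz) = 55.0 - 17*log10(3.4) = 55.0 - (9.04) = 45.96

45.96 dB


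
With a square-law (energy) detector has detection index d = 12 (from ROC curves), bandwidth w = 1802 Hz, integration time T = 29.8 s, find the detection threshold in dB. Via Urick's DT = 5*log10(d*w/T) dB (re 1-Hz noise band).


DT = 5*log10(d*w/T) = 5*log10(12 * 1802 / 29.8) = 5*log10(725.64) = 14.3

14.3 dB


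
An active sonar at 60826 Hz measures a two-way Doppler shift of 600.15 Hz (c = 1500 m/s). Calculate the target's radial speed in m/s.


7.4 m/s


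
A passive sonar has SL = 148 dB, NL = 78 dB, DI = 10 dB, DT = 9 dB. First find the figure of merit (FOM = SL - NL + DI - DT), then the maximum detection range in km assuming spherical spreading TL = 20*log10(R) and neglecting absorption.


Step 1: FOM = SL - NL + DI - DT = 148 - 78 + 10 - 9 = 71 dB
Step 2: at max range FOM = TL = 20*log10(R), so R = 10^(71/20) = 3548.13 m = 3.55 km

3.55 km


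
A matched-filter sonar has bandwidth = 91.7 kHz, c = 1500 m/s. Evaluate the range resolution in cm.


0.82 cm


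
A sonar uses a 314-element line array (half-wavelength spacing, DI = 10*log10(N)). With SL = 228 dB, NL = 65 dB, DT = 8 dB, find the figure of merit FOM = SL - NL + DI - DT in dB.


Step 1: DI = 10*log10(314) = 24.97 dB
Step 2: FOM = SL - NL + DI - DT = 228 - 65 + 24.97 - 8 = 179.97

179.97 dB


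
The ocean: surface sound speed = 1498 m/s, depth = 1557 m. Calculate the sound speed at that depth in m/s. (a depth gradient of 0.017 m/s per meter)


c = 1498 + 0.017 * 1557 = 1524.469

1524.469 m/s


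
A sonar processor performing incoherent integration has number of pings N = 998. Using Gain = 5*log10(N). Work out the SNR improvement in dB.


Gain = 5*log10(998) = 15.0

15.0 dB


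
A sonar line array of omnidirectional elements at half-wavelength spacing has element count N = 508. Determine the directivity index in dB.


27.06 dB


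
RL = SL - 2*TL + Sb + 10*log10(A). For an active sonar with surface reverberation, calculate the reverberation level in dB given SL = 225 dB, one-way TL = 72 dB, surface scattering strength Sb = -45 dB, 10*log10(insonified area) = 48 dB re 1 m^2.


RL = SL - 2*TL + Sb + 10*log10(A) = 225 - 2*72 + (-45) + 48 = 84

84 dB


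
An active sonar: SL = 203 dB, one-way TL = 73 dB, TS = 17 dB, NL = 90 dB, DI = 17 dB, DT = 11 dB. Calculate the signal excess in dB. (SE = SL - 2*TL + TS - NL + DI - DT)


SE = SL - 2*TL + TS - NL + DI - DT = 203 - 2*73 + (17) - 90 + 17 - 11 = -10

-10 dB


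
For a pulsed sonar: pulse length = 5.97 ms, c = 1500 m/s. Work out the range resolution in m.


4.4775 m


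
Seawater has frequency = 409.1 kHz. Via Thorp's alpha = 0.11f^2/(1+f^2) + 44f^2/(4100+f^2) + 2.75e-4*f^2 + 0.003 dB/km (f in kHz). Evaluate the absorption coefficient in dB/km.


f^2 = 167362.81
alpha = 0.11*167362.81/(1+167362.81) + 44*167362.81/(4100+167362.81) + 2.75e-4*167362.81 + 0.003 = 89.086

89.086 dB/km


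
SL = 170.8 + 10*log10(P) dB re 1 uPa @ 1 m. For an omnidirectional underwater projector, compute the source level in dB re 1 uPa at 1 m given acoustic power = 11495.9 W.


SL = 170.8 + 10*log10(11495.9) = 170.8 + 40.61 = 211.41

211.41 dB


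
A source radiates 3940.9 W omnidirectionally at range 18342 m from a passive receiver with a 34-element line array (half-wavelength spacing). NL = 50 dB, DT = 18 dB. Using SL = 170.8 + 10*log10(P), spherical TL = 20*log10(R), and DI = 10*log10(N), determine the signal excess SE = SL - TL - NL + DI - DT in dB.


Step 1: SL = 170.8 + 10*log10(3940.9) = 206.76 dB
Step 2: TL = 20*log10(18342) = 85.27 dB
Step 3: DI = 10*log10(34) = 15.31 dB
Step 4: SE = SL - TL - NL + DI - DT = 206.76 - 85.27 - 50 + 15.31 - 18 = 68.8

68.8 dB


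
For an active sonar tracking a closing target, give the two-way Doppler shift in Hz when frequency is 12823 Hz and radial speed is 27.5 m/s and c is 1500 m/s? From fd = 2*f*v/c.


fd = 2*f*v/c = 2 * 12823 * 27.5 / 1500 = 470.18

470.18 Hz


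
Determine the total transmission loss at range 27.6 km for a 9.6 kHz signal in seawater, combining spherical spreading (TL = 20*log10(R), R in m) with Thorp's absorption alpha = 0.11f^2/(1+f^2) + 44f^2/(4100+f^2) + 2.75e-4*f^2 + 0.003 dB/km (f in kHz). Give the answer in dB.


Step 1 (Thorp): alpha = 0.11*92.16/(1+92.16) + 44*92.16/(4100+92.16) + 2.75e-4*92.16 + 0.003 = 1.1045 dB/km
Step 2: TL_spread = 20*log10(27600) = 88.82 dB
Step 3: TL_abs = alpha*R = 1.1045 * 27.6 = 30.48 dB
Step 4: TL_total = 88.82 + 30.48 = 119.3

119.3 dB


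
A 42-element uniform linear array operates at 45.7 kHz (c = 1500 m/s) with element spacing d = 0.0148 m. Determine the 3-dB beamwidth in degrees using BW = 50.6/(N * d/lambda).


2.67 deg


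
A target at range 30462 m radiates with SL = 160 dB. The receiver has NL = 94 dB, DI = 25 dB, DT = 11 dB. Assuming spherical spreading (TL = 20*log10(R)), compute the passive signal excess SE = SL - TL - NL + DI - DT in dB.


Step 1: TL = 20*log10(30462) = 89.68 dB
Step 2: SE = 160 - 89.68 - 94 + 25 - 11 = -9.68

-9.68 dB


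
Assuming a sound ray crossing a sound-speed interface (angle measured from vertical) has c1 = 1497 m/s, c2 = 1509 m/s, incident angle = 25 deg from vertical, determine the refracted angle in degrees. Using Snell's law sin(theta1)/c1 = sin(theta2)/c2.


sin(theta2) = (c2/c1)*sin(theta1) = (1509/1497)*sin(25 deg) = 0.42601
theta2 = arcsin(0.42601) = 25.21

25.21 deg


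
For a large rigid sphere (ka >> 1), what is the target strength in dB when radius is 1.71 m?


TS = 10*log10(1.71^2 / 4) = 10*log10(0.731025) = -1.36

-1.36 dB


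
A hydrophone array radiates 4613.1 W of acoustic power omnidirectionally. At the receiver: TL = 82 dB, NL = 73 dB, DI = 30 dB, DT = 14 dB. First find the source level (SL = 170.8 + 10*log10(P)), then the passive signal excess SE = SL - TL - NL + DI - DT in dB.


Step 1: SL = 170.8 + 10*log10(4613.1) = 207.44 dB
Step 2: SE = SL - TL - NL + DI - DT = 207.44 - 82 - 73 + 30 - 14 = 68.44

68.44 dB


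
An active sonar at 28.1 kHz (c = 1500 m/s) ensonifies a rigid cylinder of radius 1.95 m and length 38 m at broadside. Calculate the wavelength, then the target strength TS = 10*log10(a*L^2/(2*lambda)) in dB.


Step 1: lambda = c/f = 1500/28100 = 0.05338 m
Step 2: TS = 10*log10(a*L^2/(2*lambda)) = 10*log10(1.95*38^2/(2*0.05338)) = 44.21

44.21 dB


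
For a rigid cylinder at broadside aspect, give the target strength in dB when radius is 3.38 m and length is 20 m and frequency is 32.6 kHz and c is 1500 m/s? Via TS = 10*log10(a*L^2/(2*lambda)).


lambda = 1500/32600 = 0.04601 m
TS = 10*log10(3.38*20^2/(2*0.04601)) = 41.67

41.67 dB


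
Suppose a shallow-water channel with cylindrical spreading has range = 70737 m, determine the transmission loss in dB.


TL = 10*log10(70737) = 48.5

48.5 dB


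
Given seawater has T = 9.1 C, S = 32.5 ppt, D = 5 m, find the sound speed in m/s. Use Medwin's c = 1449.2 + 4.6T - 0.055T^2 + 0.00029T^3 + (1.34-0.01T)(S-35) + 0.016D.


c = 1449.2 + 4.6*9.1 - 0.055*9.1^2 + 0.00029*9.1^3 + (1.34 - 0.01*9.1)*(32.5 - 35) + 0.016*5 = 1483.68

1483.68 m/s


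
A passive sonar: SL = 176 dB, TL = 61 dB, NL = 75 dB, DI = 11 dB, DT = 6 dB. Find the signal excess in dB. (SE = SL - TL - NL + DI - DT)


SE = SL - TL - NL + DI - DT = 176 - 61 - 75 + 11 - 6 = 45

45 dB


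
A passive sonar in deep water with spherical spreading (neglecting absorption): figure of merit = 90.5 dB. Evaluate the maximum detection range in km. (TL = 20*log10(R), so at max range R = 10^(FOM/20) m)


33.5 km


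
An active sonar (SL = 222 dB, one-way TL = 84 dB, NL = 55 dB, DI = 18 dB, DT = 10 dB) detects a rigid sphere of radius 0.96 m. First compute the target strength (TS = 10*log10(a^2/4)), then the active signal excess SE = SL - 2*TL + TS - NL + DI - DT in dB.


Step 1: TS = 10*log10(0.96^2/4) = -6.38 dB
Step 2: SE = SL - 2*TL + TS - NL + DI - DT = 222 - 2*84 + (-6.38) - 55 + 18 - 10 = 0.62

0.62 dB


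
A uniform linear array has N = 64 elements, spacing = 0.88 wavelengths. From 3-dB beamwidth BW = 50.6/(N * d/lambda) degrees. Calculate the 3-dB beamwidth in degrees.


BW = 50.6 / (64 * 0.88) = 50.6 / 56.32 = 0.9

0.9 deg


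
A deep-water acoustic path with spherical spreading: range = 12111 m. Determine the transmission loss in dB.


TL = 20*log10(12111) = 81.66

81.66 dB


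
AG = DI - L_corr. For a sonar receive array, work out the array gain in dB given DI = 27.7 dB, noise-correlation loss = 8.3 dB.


AG = DI - L_corr = 27.7 - 8.3 = 19.4

19.4 dB


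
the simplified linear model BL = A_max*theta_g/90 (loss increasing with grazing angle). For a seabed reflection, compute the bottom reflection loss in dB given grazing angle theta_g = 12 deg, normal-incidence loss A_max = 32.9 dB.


BL = A_max * theta_g / 90 = 32.9 * 12 / 90 = 4.39

4.39 dB


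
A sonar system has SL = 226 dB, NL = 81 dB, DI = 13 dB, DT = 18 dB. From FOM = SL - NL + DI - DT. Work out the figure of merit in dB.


FOM = SL - NL + DI - DT = 226 - 81 + 13 - 18 = 140

140 dB


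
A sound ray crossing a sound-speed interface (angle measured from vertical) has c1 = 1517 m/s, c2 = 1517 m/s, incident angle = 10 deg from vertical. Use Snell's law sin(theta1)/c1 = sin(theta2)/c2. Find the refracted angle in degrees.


sin(theta2) = (c2/c1)*sin(theta1) = (1517/1517)*sin(10 deg) = 0.17365
theta2 = arcsin(0.17365) = 10.0

10.0 deg


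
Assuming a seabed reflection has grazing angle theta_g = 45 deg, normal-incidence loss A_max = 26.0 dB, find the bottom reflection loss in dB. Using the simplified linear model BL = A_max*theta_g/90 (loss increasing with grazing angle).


BL = A_max * theta_g / 90 = 26.0 * 45 / 90 = 13.0

13.0 dB


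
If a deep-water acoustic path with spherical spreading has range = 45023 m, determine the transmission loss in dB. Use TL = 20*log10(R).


TL = 20*log10(45023) = 93.07

93.07 dB


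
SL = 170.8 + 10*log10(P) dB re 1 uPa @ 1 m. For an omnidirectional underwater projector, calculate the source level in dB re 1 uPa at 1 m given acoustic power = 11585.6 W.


SL = 170.8 + 10*log10(11585.6) = 170.8 + 40.64 = 211.44

211.44 dB


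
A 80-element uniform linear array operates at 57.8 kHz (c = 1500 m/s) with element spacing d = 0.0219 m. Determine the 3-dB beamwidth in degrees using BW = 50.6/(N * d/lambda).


0.75 deg


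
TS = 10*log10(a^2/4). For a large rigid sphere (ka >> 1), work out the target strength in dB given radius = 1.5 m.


TS = 10*log10(1.5^2 / 4) = 10*log10(0.5625) = -2.5

-2.5 dB


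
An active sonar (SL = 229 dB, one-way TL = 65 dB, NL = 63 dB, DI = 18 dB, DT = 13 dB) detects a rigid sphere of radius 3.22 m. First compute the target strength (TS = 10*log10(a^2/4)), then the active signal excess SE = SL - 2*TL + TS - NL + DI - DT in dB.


Step 1: TS = 10*log10(3.22^2/4) = 4.14 dB
Step 2: SE = SL - 2*TL + TS - NL + DI - DT = 229 - 2*65 + (4.14) - 63 + 18 - 13 = 45.14

45.14 dB


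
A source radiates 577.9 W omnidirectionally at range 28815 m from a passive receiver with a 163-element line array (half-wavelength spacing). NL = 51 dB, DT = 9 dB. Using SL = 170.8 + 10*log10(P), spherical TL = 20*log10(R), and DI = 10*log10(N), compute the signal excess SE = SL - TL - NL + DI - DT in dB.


71.35 dB


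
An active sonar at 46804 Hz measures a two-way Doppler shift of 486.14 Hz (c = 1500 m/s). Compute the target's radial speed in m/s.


From fd = 2*f*v/c, v = c*fd/(2*f) = 1500 * 486.14 / (2*46804) = 7.79

7.79 m/s


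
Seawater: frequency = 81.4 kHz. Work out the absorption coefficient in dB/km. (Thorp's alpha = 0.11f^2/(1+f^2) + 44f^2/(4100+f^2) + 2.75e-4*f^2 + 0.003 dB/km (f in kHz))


29.116 dB/km


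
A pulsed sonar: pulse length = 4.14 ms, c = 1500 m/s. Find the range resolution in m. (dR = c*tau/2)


dR = c*tau/2 = 1500 * 4.14e-3 / 2 = 3.105

3.105 m


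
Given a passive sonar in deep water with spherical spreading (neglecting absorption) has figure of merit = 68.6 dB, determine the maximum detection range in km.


At max range FOM = TL, so 20*log10(R) = 68.6
R = 10^(68.6/20) = 2691.53 m = 2.69 km

2.69 km


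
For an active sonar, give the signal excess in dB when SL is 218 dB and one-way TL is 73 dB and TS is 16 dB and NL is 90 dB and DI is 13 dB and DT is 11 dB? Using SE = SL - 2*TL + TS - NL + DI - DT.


0 dB


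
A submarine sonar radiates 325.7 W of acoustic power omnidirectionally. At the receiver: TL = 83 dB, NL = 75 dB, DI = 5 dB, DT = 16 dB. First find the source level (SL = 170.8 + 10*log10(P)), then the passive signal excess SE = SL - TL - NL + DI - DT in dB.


Step 1: SL = 170.8 + 10*log10(325.7) = 195.93 dB
Step 2: SE = SL - TL - NL + DI - DT = 195.93 - 83 - 75 + 5 - 16 = 26.93

26.93 dB


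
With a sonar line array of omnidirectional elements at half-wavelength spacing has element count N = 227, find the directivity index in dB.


DI = 10*log10(227) = 23.56

23.56 dB


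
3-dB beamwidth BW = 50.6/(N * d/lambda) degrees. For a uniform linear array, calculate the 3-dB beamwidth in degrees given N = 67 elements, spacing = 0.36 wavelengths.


2.1 deg


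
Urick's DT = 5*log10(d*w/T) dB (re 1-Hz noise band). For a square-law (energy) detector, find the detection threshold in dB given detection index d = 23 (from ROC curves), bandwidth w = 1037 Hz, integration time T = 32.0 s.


DT = 5*log10(d*w/T) = 5*log10(23 * 1037 / 32.0) = 5*log10(745.34) = 14.36

14.36 dB


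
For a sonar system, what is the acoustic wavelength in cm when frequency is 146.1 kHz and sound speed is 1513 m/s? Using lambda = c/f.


lambda = c/f = 1513 / 146100 = 0.0104 m = 1.04 cm

1.04 cm


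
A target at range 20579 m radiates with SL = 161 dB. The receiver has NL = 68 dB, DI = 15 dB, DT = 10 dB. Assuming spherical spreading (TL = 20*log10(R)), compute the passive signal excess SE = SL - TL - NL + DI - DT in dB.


11.73 dB


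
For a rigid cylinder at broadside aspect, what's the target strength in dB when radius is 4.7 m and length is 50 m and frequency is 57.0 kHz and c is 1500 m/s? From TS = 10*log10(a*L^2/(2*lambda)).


lambda = 1500/57000 = 0.02632 m
TS = 10*log10(4.7*50^2/(2*0.02632)) = 53.49

53.49 dB


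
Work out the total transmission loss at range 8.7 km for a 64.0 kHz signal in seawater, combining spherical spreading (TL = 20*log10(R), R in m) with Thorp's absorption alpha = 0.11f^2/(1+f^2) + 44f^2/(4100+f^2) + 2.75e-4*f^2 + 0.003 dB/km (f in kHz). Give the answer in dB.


Step 1 (Thorp): alpha = 0.11*4096.0/(1+4096.0) + 44*4096.0/(4100+4096.0) + 2.75e-4*4096.0 + 0.003 = 23.2286 dB/km
Step 2: TL_spread = 20*log10(8700) = 78.79 dB
Step 3: TL_abs = alpha*R = 23.2286 * 8.7 = 202.09 dB
Step 4: TL_total = 78.79 + 202.09 = 280.88

280.88 dB
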